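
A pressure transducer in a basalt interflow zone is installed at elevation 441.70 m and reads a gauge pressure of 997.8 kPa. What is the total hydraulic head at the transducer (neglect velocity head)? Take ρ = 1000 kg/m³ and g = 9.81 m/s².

ψ = P/(ρg) = 997.8×1000 / (1000 × 9.81) = 101.71 m.
h = z + ψ = 441.70 + 101.71 = 543.41 m.

h ≈ 543.41 m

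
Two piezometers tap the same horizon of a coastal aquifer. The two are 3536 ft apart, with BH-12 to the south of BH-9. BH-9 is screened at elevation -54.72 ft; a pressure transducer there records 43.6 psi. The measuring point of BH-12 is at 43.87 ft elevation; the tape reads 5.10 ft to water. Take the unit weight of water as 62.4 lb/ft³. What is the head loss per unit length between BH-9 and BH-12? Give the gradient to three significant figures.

Pressure head at BH-9: ψ = 144·P/γ = 144 × 43.6 / 62.4 = 100.62 ft.
Total head at BH-9: h = z + ψ = -54.72 + 100.62 = 45.90 ft.
Total head at BH-12: h = 43.87 − 5.10 = 38.77 ft.
Head difference: h(BH-9) − h(BH-12) = 45.90 − 38.77 = 7.13 ft.
Hydraulic gradient: i = |Δh| / L = 7.13 / 3536 = 0.00202.

i ≈ 0.00202 ft/ft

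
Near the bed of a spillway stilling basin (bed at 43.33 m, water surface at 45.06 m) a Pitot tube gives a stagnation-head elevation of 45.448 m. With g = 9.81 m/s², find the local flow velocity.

Near the bed, under hydrostatic conditions, the piezometric head (z + ψ) equals the free-surface elevation, 45.06 m.
Velocity head = total − piezometric = 45.448 − 45.06 = 0.388 m.
v = √(2g·h_v) = √(2 × 9.81 × 0.388) = 2.76 m/s.

v ≈ 2.76 m/s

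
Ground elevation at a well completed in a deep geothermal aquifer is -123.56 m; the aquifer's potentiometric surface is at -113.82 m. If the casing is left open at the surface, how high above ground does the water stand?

Water rises to the potentiometric surface, so the rise above ground = -113.82 − (-123.56) = 9.74 m.

≈ 9.74 m above ground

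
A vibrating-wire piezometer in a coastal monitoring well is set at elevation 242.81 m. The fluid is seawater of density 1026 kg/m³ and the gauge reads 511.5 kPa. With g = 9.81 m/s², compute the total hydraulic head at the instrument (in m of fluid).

h ≈ 293.63 m

ψ = P/(ρg) = 511.5×1000 / (1026 × 9.81) = 50.82 m.
h = z + ψ = 242.81 + 50.82 = 293.63 m.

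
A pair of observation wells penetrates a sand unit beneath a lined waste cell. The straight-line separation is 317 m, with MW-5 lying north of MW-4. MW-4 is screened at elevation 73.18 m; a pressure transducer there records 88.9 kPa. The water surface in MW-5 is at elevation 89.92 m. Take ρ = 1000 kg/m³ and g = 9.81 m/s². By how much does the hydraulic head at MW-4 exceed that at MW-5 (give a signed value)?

Δh ≈ -7.68 m

Pressure head at MW-4: ψ = P/(ρg) = 88.9×1000 / (1000 × 9.81) = 9.06 m.
Total head at MW-4: h = z + ψ = 73.18 + 9.06 = 82.24 m.
Total head at MW-5: h = 89.92 m (water level in the piezometer is the total head).
Head difference: h(MW-4) − h(MW-5) = 82.24 − 89.92 = -7.68 m.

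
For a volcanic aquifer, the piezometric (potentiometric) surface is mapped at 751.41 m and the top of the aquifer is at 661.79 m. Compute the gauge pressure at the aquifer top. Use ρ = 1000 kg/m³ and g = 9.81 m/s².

Pressure head at the aquifer top: ψ = h − z = 751.41 − 661.79 = 89.62 m.
P = ρgψ = 1000 × 9.81 × 89.62 = 879172 Pa ≈ 879 kPa.

P ≈ 879 kPa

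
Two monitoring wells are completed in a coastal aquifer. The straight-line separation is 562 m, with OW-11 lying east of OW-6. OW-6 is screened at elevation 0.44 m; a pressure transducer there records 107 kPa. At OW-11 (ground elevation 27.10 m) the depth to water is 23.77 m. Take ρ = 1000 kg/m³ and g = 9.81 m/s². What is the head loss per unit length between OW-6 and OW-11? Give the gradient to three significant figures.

Pressure head at OW-6: ψ = P/(ρg) = 107×1000 / (1000 × 9.81) = 10.91 m.
Total head at OW-6: h = z + ψ = 0.44 + 10.91 = 11.35 m.
Total head at OW-11: h = 27.10 − 23.77 = 3.33 m.
Head difference: h(OW-6) − h(OW-11) = 11.35 − 3.33 = 8.02 m.
Hydraulic gradient: i = |Δh| / L = 8.02 / 562 = 0.0143.

i ≈ 0.0143 m/m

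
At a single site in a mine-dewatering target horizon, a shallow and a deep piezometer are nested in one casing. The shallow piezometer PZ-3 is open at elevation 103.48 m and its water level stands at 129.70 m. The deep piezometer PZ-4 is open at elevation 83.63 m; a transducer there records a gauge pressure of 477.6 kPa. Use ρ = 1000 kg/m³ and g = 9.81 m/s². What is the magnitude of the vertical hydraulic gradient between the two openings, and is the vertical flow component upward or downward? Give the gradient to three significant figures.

|i_v| ≈ 0.132; vertical flow is upward

Total head at PZ-3: h = 129.70 m (water level in the standpipe).
Pressure head at PZ-4: ψ = P/(ρg) = 477.6×1000 / (1000 × 9.81) = 48.69 m.
Total head at PZ-4: h = z + ψ = 83.63 + 48.69 = 132.32 m.
Δh = h(PZ-3) − h(PZ-4) = 129.70 − 132.32 = -2.62 m.
Vertical separation Δz = 103.48 − 83.63 = 19.85 m.
|i_v| = |Δh| / Δz = 2.62 / 19.85 = 0.132.
Head is higher in the deep piezometer, so vertical flow is upward (discharge condition).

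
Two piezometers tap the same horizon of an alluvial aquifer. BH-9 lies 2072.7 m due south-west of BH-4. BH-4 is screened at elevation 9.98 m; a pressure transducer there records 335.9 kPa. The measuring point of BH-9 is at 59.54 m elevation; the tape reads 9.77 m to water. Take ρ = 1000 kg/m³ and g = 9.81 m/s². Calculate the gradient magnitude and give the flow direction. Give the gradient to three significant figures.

i ≈ 0.00268; groundwater flows toward the north-east

Pressure head at BH-4: ψ = P/(ρg) = 335.9×1000 / (1000 × 9.81) = 34.24 m.
Total head at BH-4: h = z + ψ = 9.98 + 34.24 = 44.22 m.
Total head at BH-9: h = 59.54 − 9.77 = 49.77 m.
Head difference: h(BH-4) − h(BH-9) = 44.22 − 49.77 = -5.55 m.
Hydraulic gradient: i = |Δh| / L = 5.55 / 2072.7 = 0.00268.
Flow is from higher to lower head: from BH-9 toward BH-4, i.e. toward the north-east.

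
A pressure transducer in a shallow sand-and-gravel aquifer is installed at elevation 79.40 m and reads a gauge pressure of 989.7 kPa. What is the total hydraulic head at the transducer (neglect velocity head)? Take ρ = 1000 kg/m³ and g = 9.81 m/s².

h ≈ 180.29 m

ψ = P/(ρg) = 989.7×1000 / (1000 × 9.81) = 100.89 m.
h = z + ψ = 79.40 + 100.89 = 180.29 m.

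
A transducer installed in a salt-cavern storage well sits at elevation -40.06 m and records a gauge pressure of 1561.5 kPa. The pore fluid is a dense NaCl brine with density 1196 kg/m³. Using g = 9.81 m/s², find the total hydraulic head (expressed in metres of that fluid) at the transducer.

h ≈ 93.03 m

ψ = P/(ρg) = 1561.5×1000 / (1196 × 9.81) = 133.09 m.
h = z + ψ = -40.06 + 133.09 = 93.03 m.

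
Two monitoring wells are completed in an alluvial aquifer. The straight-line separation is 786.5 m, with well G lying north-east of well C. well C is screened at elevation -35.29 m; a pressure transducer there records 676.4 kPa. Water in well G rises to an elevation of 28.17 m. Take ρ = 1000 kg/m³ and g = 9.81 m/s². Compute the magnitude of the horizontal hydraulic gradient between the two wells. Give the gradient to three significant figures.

Pressure head at well C: ψ = P/(ρg) = 676.4×1000 / (1000 × 9.81) = 68.95 m.
Total head at well C: h = z + ψ = -35.29 + 68.95 = 33.66 m.
Total head at well G: h = 28.17 m (water level in the piezometer is the total head).
Head difference: h(well C) − h(well G) = 33.66 − 28.17 = 5.49 m.
Hydraulic gradient: i = |Δh| / L = 5.49 / 786.5 = 0.00698.

i ≈ 0.00698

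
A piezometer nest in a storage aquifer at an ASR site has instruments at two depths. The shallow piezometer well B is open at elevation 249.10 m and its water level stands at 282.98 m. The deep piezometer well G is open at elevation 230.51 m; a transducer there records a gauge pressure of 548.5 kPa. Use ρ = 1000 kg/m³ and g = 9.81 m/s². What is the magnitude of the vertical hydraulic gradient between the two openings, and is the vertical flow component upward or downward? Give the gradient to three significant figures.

|i_v| ≈ 0.185; vertical flow is upward

Total head at well B: h = 282.98 m (water level in the standpipe).
Pressure head at well G: ψ = P/(ρg) = 548.5×1000 / (1000 × 9.81) = 55.91 m.
Total head at well G: h = z + ψ = 230.51 + 55.91 = 286.42 m.
Δh = h(well B) − h(well G) = 282.98 − 286.42 = -3.44 m.
Vertical separation Δz = 249.10 − 230.51 = 18.59 m.
|i_v| = |Δh| / Δz = 3.44 / 18.59 = 0.185.
Head is higher in the deep piezometer, so vertical flow is upward (discharge condition).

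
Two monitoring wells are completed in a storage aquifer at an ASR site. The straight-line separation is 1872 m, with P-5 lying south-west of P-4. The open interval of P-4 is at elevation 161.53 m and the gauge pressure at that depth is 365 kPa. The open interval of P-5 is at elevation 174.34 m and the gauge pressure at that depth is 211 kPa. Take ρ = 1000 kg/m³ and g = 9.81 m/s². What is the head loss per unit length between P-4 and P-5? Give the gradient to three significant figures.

Pressure head at P-4: ψ = P/(ρg) = 365×1000 / (1000 × 9.81) = 37.21 m.
Total head at P-4: h = z + ψ = 161.53 + 37.21 = 198.74 m.
Pressure head at P-5: ψ = P/(ρg) = 211×1000 / (1000 × 9.81) = 21.51 m.
Total head at P-5: h = z + ψ = 174.34 + 21.51 = 195.85 m.
Head difference: h(P-4) − h(P-5) = 198.74 − 195.85 = 2.89 m.
Hydraulic gradient: i = |Δh| / L = 2.89 / 1872 = 0.00154.

i ≈ 0.00154 m/m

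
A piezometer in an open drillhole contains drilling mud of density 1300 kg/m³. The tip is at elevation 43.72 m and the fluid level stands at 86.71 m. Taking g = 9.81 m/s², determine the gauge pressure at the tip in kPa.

Pressure head ψ = h − z = 86.71 − 43.72 = 42.99 m.
P = ρgψ = 1300 × 9.81 × 42.99 = 548251 Pa ≈ 548 kPa.

P ≈ 548 kPa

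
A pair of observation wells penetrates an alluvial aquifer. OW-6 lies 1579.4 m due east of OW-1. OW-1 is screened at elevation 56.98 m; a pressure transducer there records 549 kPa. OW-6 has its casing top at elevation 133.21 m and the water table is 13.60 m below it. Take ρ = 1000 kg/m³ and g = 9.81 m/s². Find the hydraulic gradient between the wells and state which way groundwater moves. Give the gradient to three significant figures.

Pressure head at OW-1: ψ = P/(ρg) = 549×1000 / (1000 × 9.81) = 55.96 m.
Total head at OW-1: h = z + ψ = 56.98 + 55.96 = 112.94 m.
Total head at OW-6: h = 133.21 − 13.60 = 119.61 m.
Head difference: h(OW-1) − h(OW-6) = 112.94 − 119.61 = -6.67 m.
Hydraulic gradient: i = |Δh| / L = 6.67 / 1579.4 = 0.00422.
Flow is from higher to lower head: from OW-6 toward OW-1, i.e. toward the west.

i ≈ 0.00422; groundwater flows toward the west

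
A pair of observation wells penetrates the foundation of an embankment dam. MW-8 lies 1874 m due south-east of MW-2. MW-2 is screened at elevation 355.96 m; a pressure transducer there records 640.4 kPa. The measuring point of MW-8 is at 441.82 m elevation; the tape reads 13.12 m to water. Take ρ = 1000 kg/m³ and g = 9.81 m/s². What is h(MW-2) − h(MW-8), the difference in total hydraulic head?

Pressure head at MW-2: ψ = P/(ρg) = 640.4×1000 / (1000 × 9.81) = 65.28 m.
Total head at MW-2: h = z + ψ = 355.96 + 65.28 = 421.24 m.
Total head at MW-8: h = 441.82 − 13.12 = 428.70 m.
Head difference: h(MW-2) − h(MW-8) = 421.24 − 428.70 = -7.46 m.

Δh ≈ -7.46 m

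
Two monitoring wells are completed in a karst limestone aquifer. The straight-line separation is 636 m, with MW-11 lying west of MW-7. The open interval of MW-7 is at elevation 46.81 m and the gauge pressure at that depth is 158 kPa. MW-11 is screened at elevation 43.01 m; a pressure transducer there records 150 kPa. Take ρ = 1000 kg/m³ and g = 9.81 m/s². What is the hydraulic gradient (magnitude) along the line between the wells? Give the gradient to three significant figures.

Pressure head at MW-7: ψ = P/(ρg) = 158×1000 / (1000 × 9.81) = 16.11 m.
Total head at MW-7: h = z + ψ = 46.81 + 16.11 = 62.92 m.
Pressure head at MW-11: ψ = P/(ρg) = 150×1000 / (1000 × 9.81) = 15.29 m.
Total head at MW-11: h = z + ψ = 43.01 + 15.29 = 58.30 m.
Head difference: h(MW-7) − h(MW-11) = 62.92 − 58.30 = 4.62 m.
Hydraulic gradient: i = |Δh| / L = 4.62 / 636 = 0.00726.

i ≈ 0.00726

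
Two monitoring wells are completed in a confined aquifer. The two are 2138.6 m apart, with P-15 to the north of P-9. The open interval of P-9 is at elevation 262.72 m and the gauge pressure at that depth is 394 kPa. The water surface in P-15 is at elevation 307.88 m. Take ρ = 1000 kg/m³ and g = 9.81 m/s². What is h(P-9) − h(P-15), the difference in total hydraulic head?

Pressure head at P-9: ψ = P/(ρg) = 394×1000 / (1000 × 9.81) = 40.16 m.
Total head at P-9: h = z + ψ = 262.72 + 40.16 = 302.88 m.
Total head at P-15: h = 307.88 m (water level in the piezometer is the total head).
Head difference: h(P-9) − h(P-15) = 302.88 − 307.88 = -5.00 m.

Δh ≈ -5.00 m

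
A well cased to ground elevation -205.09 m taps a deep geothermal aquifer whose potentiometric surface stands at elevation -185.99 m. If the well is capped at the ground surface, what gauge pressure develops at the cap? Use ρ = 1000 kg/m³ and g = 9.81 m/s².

P ≈ 187 kPa

Head above the cap: Δh = -185.99 − (-205.09) = 19.10 m.
P = ρgΔh = 1000 × 9.81 × 19.10 = 187371 Pa ≈ 187 kPa.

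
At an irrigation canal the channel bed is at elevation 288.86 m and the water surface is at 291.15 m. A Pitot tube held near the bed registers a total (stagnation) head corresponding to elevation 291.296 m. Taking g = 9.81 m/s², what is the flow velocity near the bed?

v ≈ 1.69 m/s

Near the bed, under hydrostatic conditions, the piezometric head (z + ψ) equals the free-surface elevation, 291.15 m.
Velocity head = total − piezometric = 291.296 − 291.15 = 0.146 m.
v = √(2g·h_v) = √(2 × 9.81 × 0.146) = 1.69 m/s.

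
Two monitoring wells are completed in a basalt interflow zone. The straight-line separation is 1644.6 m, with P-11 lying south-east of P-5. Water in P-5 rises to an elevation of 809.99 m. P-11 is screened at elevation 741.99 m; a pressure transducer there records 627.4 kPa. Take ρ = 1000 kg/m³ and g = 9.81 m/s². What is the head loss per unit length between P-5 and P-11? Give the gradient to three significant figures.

i ≈ 0.00246 m/m

Total head at P-5: h = 809.99 m (water level in the piezometer is the total head).
Pressure head at P-11: ψ = P/(ρg) = 627.4×1000 / (1000 × 9.81) = 63.96 m.
Total head at P-11: h = z + ψ = 741.99 + 63.96 = 805.95 m.
Head difference: h(P-5) − h(P-11) = 809.99 − 805.95 = 4.04 m.
Hydraulic gradient: i = |Δh| / L = 4.04 / 1644.6 = 0.00246.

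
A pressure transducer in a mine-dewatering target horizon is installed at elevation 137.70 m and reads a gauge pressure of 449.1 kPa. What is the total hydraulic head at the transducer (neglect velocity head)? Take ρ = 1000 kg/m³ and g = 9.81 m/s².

ψ = P/(ρg) = 449.1×1000 / (1000 × 9.81) = 45.78 m.
h = z + ψ = 137.70 + 45.78 = 183.48 m.

h ≈ 183.48 m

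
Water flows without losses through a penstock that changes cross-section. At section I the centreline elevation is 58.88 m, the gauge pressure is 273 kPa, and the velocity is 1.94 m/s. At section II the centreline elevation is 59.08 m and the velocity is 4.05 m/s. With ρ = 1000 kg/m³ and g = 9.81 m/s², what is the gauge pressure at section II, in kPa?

Pressure head at I: ψ₁ = P₁/(ρg) = 273×1000 / (1000 × 9.81) = 27.83 m.
Velocity heads: v₁²/2g = 1.94²/19.62 = 0.192 m; v₂²/2g = 4.05²/19.62 = 0.836 m.
Total head H = z₁ + ψ₁ + v₁²/2g = 58.88 + 27.83 + 0.192 = 86.90 m.
ψ₂ = H − z₂ − v₂²/2g = 86.90 − 59.08 − 0.836 = 26.98 m.
P₂ = ρgψ₂ = 1000 × 9.81 × 26.98 ≈ 265 kPa.

P₂ ≈ 265 kPa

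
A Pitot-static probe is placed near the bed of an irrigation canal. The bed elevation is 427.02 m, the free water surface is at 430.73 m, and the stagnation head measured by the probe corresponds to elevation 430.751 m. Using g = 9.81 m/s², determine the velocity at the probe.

Near the bed, under hydrostatic conditions, the piezometric head (z + ψ) equals the free-surface elevation, 430.73 m.
Velocity head = total − piezometric = 430.751 − 430.73 = 0.021 m.
v = √(2g·h_v) = √(2 × 9.81 × 0.021) = 0.642 m/s.

v ≈ 0.642 m/s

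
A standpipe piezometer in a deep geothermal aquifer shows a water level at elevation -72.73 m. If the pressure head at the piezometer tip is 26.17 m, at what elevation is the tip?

z = h − ψ = -72.73 − 26.17 = -98.90 m.

z ≈ -98.90 m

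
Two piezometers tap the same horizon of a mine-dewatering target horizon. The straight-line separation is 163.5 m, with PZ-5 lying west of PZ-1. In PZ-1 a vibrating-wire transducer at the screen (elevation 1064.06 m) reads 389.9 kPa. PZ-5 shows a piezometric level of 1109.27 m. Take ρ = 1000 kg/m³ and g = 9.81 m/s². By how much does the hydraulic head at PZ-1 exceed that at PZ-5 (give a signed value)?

Δh ≈ -5.46 m

Pressure head at PZ-1: ψ = P/(ρg) = 389.9×1000 / (1000 × 9.81) = 39.75 m.
Total head at PZ-1: h = z + ψ = 1064.06 + 39.75 = 1103.81 m.
Total head at PZ-5: h = 1109.27 m (water level in the piezometer is the total head).
Head difference: h(PZ-1) − h(PZ-5) = 1103.81 − 1109.27 = -5.46 m.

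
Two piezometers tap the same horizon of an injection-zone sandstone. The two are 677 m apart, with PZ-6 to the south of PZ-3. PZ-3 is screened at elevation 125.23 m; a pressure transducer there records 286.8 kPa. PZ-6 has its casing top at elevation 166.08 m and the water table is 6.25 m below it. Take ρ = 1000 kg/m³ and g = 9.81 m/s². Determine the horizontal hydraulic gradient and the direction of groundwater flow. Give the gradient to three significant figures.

Pressure head at PZ-3: ψ = P/(ρg) = 286.8×1000 / (1000 × 9.81) = 29.24 m.
Total head at PZ-3: h = z + ψ = 125.23 + 29.24 = 154.47 m.
Total head at PZ-6: h = 166.08 − 6.25 = 159.83 m.
Head difference: h(PZ-3) − h(PZ-6) = 154.47 − 159.83 = -5.36 m.
Hydraulic gradient: i = |Δh| / L = 5.36 / 677 = 0.00792.
Flow is from higher to lower head: from PZ-6 toward PZ-3, i.e. toward the north.

i ≈ 0.00792; groundwater flows toward the north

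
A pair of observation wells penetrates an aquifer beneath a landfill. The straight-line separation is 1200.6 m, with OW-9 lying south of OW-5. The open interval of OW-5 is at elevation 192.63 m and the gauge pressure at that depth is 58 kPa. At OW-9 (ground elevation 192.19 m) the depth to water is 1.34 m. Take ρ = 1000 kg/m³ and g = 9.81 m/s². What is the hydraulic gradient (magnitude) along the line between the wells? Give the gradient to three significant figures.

Pressure head at OW-5: ψ = P/(ρg) = 58×1000 / (1000 × 9.81) = 5.91 m.
Total head at OW-5: h = z + ψ = 192.63 + 5.91 = 198.54 m.
Total head at OW-9: h = 192.19 − 1.34 = 190.85 m.
Head difference: h(OW-5) − h(OW-9) = 198.54 − 190.85 = 7.69 m.
Hydraulic gradient: i = |Δh| / L = 7.69 / 1200.6 = 0.00641.

i ≈ 0.00641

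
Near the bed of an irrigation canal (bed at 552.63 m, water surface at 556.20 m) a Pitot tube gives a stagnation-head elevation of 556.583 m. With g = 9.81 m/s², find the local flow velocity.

Near the bed, under hydrostatic conditions, the piezometric head (z + ψ) equals the free-surface elevation, 556.20 m.
Velocity head = total − piezometric = 556.583 − 556.20 = 0.383 m.
v = √(2g·h_v) = √(2 × 9.81 × 0.383) = 2.74 m/s.

v ≈ 2.74 m/s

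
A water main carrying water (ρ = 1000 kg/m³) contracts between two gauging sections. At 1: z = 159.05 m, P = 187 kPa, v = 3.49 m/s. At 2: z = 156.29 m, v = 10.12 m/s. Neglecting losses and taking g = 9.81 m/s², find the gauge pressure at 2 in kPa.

Pressure head at 1: ψ₁ = P₁/(ρg) = 187×1000 / (1000 × 9.81) = 19.06 m.
Velocity heads: v₁²/2g = 3.49²/19.62 = 0.621 m; v₂²/2g = 10.12²/19.62 = 5.220 m.
Total head H = z₁ + ψ₁ + v₁²/2g = 159.05 + 19.06 + 0.621 = 178.73 m.
ψ₂ = H − z₂ − v₂²/2g = 178.73 − 156.29 − 5.220 = 17.22 m.
P₂ = ρgψ₂ = 1000 × 9.81 × 17.22 ≈ 169 kPa.

P₂ ≈ 169 kPa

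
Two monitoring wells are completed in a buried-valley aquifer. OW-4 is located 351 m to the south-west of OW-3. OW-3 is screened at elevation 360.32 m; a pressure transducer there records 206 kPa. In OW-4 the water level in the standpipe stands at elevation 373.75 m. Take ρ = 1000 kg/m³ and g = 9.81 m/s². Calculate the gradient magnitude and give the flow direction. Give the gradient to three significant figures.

Pressure head at OW-3: ψ = P/(ρg) = 206×1000 / (1000 × 9.81) = 21.00 m.
Total head at OW-3: h = z + ψ = 360.32 + 21.00 = 381.32 m.
Total head at OW-4: h = 373.75 m (water level in the piezometer is the total head).
Head difference: h(OW-3) − h(OW-4) = 381.32 − 373.75 = 7.57 m.
Hydraulic gradient: i = |Δh| / L = 7.57 / 351 = 0.0216.
Flow is from higher to lower head: from OW-3 toward OW-4, i.e. toward the south-west.

i ≈ 0.0216; groundwater flows toward the south-west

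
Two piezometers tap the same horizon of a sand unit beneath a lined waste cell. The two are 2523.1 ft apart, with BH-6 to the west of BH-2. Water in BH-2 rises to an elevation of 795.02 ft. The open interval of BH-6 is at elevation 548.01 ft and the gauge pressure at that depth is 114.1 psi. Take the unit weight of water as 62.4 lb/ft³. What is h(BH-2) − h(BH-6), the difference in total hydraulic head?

Δh ≈ -16.30 ft

Total head at BH-2: h = 795.02 ft (water level in the piezometer is the total head).
Pressure head at BH-6: ψ = 144·P/γ = 144 × 114.1 / 62.4 = 263.31 ft.
Total head at BH-6: h = z + ψ = 548.01 + 263.31 = 811.32 ft.
Head difference: h(BH-2) − h(BH-6) = 795.02 − 811.32 = -16.30 ft.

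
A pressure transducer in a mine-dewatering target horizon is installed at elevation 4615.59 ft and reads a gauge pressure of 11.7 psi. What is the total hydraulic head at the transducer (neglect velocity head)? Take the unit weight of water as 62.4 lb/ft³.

h ≈ 4642.59 ft

ψ = 144·P/γ = 144 × 11.7 / 62.4 = 27.00 ft.
h = z + ψ = 4615.59 + 27.00 = 4642.59 ft.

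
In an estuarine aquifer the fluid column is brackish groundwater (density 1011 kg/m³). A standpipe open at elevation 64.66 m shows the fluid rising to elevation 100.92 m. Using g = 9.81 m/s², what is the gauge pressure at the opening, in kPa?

Pressure head ψ = h − z = 100.92 − 64.66 = 36.26 m.
P = ρgψ = 1011 × 9.81 × 36.26 = 359623 Pa ≈ 360 kPa.

P ≈ 360 kPa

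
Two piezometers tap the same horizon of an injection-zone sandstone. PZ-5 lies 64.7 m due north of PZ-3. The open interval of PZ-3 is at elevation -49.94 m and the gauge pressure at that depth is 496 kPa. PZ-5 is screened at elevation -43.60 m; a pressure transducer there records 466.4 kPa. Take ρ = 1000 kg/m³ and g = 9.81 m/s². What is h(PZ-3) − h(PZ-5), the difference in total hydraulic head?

Δh ≈ -3.32 m

Pressure head at PZ-3: ψ = P/(ρg) = 496×1000 / (1000 × 9.81) = 50.56 m.
Total head at PZ-3: h = z + ψ = -49.94 + 50.56 = 0.62 m.
Pressure head at PZ-5: ψ = P/(ρg) = 466.4×1000 / (1000 × 9.81) = 47.54 m.
Total head at PZ-5: h = z + ψ = -43.60 + 47.54 = 3.94 m.
Head difference: h(PZ-3) − h(PZ-5) = 0.62 − 3.94 = -3.32 m.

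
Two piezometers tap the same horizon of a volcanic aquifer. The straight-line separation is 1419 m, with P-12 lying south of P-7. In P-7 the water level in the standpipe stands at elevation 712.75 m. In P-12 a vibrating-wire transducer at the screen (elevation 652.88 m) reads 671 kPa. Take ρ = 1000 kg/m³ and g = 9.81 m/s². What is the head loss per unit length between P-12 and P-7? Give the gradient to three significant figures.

Total head at P-7: h = 712.75 m (water level in the piezometer is the total head).
Pressure head at P-12: ψ = P/(ρg) = 671×1000 / (1000 × 9.81) = 68.40 m.
Total head at P-12: h = z + ψ = 652.88 + 68.40 = 721.28 m.
Head difference: h(P-7) − h(P-12) = 712.75 − 721.28 = -8.53 m.
Hydraulic gradient: i = |Δh| / L = 8.53 / 1419 = 0.00601.

i ≈ 0.00601 m/m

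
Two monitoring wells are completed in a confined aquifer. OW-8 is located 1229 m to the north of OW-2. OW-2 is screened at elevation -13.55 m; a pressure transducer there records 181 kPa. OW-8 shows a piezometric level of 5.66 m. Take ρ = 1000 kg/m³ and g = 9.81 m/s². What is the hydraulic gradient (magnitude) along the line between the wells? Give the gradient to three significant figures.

i ≈ 0.000618

Pressure head at OW-2: ψ = P/(ρg) = 181×1000 / (1000 × 9.81) = 18.45 m.
Total head at OW-2: h = z + ψ = -13.55 + 18.45 = 4.90 m.
Total head at OW-8: h = 5.66 m (water level in the piezometer is the total head).
Head difference: h(OW-2) − h(OW-8) = 4.90 − 5.66 = -0.76 m.
Hydraulic gradient: i = |Δh| / L = 0.76 / 1229 = 0.000618.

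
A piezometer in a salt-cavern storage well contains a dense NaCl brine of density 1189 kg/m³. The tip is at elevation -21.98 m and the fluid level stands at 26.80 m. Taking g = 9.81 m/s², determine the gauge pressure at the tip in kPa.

Pressure head ψ = h − z = 26.80 − (-21.98) = 48.78 m.
P = ρgψ = 1189 × 9.81 × 48.78 = 568974 Pa ≈ 569 kPa.

P ≈ 569 kPa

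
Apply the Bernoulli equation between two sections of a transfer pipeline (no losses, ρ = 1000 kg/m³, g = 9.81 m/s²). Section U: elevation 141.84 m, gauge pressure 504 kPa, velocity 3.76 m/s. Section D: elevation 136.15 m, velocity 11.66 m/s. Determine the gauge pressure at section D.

P₂ ≈ 499 kPa

Pressure head at U: ψ₁ = P₁/(ρg) = 504×1000 / (1000 × 9.81) = 51.38 m.
Velocity heads: v₁²/2g = 3.76²/19.62 = 0.721 m; v₂²/2g = 11.66²/19.62 = 6.929 m.
Total head H = z₁ + ψ₁ + v₁²/2g = 141.84 + 51.38 + 0.721 = 193.94 m.
ψ₂ = H − z₂ − v₂²/2g = 193.94 − 136.15 − 6.929 = 50.86 m.
P₂ = ρgψ₂ = 1000 × 9.81 × 50.86 ≈ 499 kPa.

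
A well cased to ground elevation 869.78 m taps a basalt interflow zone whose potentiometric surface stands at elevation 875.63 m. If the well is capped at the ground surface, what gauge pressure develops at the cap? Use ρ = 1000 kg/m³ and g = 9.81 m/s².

P ≈ 57.4 kPa

Head above the cap: Δh = 875.63 − 869.78 = 5.85 m.
P = ρgΔh = 1000 × 9.81 × 5.85 = 57388 Pa ≈ 57.4 kPa.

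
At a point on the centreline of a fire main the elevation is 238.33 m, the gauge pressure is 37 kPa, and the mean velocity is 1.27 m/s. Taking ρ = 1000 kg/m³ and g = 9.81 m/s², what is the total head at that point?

Pressure head ψ = P/(ρg) = 37×1000 / (1000 × 9.81) = 3.77 m.
Velocity head = v²/(2g) = 1.27² / (2 × 9.81) = 0.082 m.
h = z + ψ + v²/(2g) = 238.33 + 3.77 + 0.082 = 242.18 m.

h ≈ 242.18 m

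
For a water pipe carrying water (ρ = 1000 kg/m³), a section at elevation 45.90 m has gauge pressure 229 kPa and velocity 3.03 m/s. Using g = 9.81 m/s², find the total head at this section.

h ≈ 69.71 m

Pressure head ψ = P/(ρg) = 229×1000 / (1000 × 9.81) = 23.34 m.
Velocity head = v²/(2g) = 3.03² / (2 × 9.81) = 0.468 m.
h = z + ψ + v²/(2g) = 45.90 + 23.34 + 0.468 = 69.71 m.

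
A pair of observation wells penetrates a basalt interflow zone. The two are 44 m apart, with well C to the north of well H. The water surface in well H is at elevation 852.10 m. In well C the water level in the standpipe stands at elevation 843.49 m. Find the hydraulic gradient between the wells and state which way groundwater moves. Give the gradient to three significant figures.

i ≈ 0.196; groundwater flows toward the north

Total head at well H: h = 852.10 m (water level in the piezometer is the total head).
Total head at well C: h = 843.49 m (water level in the piezometer is the total head).
Head difference: h(well H) − h(well C) = 852.10 − 843.49 = 8.61 m.
Hydraulic gradient: i = |Δh| / L = 8.61 / 44 = 0.196.
Flow is from higher to lower head: from well H toward well C, i.e. toward the north.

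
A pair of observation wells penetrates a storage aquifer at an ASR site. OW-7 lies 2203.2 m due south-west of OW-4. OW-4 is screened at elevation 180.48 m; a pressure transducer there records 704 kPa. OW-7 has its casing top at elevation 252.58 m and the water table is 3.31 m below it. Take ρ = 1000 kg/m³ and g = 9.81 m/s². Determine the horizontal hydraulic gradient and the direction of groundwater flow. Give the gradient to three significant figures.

Pressure head at OW-4: ψ = P/(ρg) = 704×1000 / (1000 × 9.81) = 71.76 m.
Total head at OW-4: h = z + ψ = 180.48 + 71.76 = 252.24 m.
Total head at OW-7: h = 252.58 − 3.31 = 249.27 m.
Head difference: h(OW-4) − h(OW-7) = 252.24 − 249.27 = 2.97 m.
Hydraulic gradient: i = |Δh| / L = 2.97 / 2203.2 = 0.00135.
Flow is from higher to lower head: from OW-4 toward OW-7, i.e. toward the south-west.

i ≈ 0.00135; groundwater flows toward the south-west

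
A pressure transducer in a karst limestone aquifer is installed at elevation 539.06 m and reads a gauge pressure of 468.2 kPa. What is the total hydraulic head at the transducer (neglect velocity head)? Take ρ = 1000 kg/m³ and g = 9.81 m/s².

h ≈ 586.79 m

ψ = P/(ρg) = 468.2×1000 / (1000 × 9.81) = 47.73 m.
h = z + ψ = 539.06 + 47.73 = 586.79 m.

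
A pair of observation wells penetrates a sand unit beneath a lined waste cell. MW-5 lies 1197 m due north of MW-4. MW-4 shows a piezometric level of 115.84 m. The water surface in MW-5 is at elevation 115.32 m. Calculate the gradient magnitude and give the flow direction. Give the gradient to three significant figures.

Total head at MW-4: h = 115.84 m (water level in the piezometer is the total head).
Total head at MW-5: h = 115.32 m (water level in the piezometer is the total head).
Head difference: h(MW-4) − h(MW-5) = 115.84 − 115.32 = 0.52 m.
Hydraulic gradient: i = |Δh| / L = 0.52 / 1197 = 0.000434.
Flow is from higher to lower head: from MW-4 toward MW-5, i.e. toward the north.

i ≈ 0.000434; groundwater flows toward the north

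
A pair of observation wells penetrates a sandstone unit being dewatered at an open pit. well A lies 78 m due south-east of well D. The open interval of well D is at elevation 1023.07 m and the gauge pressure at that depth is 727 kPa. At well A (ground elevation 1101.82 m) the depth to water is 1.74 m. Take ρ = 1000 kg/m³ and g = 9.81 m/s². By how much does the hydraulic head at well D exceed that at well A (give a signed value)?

Δh ≈ -2.90 m

Pressure head at well D: ψ = P/(ρg) = 727×1000 / (1000 × 9.81) = 74.11 m.
Total head at well D: h = z + ψ = 1023.07 + 74.11 = 1097.18 m.
Total head at well A: h = 1101.82 − 1.74 = 1100.08 m.
Head difference: h(well D) − h(well A) = 1097.18 − 1100.08 = -2.90 m.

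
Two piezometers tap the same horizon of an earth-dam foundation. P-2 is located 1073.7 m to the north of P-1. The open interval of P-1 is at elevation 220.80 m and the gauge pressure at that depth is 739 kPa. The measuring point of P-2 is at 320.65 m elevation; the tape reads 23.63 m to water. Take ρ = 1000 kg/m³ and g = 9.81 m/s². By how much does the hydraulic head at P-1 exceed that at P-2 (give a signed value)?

Pressure head at P-1: ψ = P/(ρg) = 739×1000 / (1000 × 9.81) = 75.33 m.
Total head at P-1: h = z + ψ = 220.80 + 75.33 = 296.13 m.
Total head at P-2: h = 320.65 − 23.63 = 297.02 m.
Head difference: h(P-1) − h(P-2) = 296.13 − 297.02 = -0.89 m.

Δh ≈ -0.89 m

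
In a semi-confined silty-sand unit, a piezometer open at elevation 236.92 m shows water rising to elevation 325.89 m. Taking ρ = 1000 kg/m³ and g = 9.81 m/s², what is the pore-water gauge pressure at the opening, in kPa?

P ≈ 873 kPa

Pressure head ψ = h − z = 325.89 − 236.92 = 88.97 m.
P = ρgψ = 1000 × 9.81 × 88.97 = 872796 Pa ≈ 873 kPa.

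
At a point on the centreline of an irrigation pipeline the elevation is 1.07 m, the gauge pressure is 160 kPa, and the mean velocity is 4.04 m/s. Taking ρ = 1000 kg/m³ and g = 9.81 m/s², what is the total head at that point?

Pressure head ψ = P/(ρg) = 160×1000 / (1000 × 9.81) = 16.31 m.
Velocity head = v²/(2g) = 4.04² / (2 × 9.81) = 0.832 m.
h = z + ψ + v²/(2g) = 1.07 + 16.31 + 0.832 = 18.21 m.

h ≈ 18.21 m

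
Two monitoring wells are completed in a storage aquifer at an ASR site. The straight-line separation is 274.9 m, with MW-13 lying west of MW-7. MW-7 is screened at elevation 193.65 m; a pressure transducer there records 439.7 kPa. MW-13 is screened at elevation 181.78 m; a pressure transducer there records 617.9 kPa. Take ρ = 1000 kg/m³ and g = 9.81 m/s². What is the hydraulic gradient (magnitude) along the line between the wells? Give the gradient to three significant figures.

Pressure head at MW-7: ψ = P/(ρg) = 439.7×1000 / (1000 × 9.81) = 44.82 m.
Total head at MW-7: h = z + ψ = 193.65 + 44.82 = 238.47 m.
Pressure head at MW-13: ψ = P/(ρg) = 617.9×1000 / (1000 × 9.81) = 62.99 m.
Total head at MW-13: h = z + ψ = 181.78 + 62.99 = 244.77 m.
Head difference: h(MW-7) − h(MW-13) = 238.47 − 244.77 = -6.30 m.
Hydraulic gradient: i = |Δh| / L = 6.30 / 274.9 = 0.0229.

i ≈ 0.0229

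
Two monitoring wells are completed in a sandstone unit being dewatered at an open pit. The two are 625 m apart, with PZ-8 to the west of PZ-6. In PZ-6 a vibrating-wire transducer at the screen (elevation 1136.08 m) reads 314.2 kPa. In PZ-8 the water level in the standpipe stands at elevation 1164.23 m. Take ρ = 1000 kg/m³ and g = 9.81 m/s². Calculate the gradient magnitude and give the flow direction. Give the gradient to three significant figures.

i ≈ 0.00621; groundwater flows toward the west

Pressure head at PZ-6: ψ = P/(ρg) = 314.2×1000 / (1000 × 9.81) = 32.03 m.
Total head at PZ-6: h = z + ψ = 1136.08 + 32.03 = 1168.11 m.
Total head at PZ-8: h = 1164.23 m (water level in the piezometer is the total head).
Head difference: h(PZ-6) − h(PZ-8) = 1168.11 − 1164.23 = 3.88 m.
Hydraulic gradient: i = |Δh| / L = 3.88 / 625 = 0.00621.
Flow is from higher to lower head: from PZ-6 toward PZ-8, i.e. toward the west.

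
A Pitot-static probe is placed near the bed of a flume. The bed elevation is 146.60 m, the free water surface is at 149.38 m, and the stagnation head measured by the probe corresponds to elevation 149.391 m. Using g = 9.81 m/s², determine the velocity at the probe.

v ≈ 0.465 m/s

Near the bed, under hydrostatic conditions, the piezometric head (z + ψ) equals the free-surface elevation, 149.38 m.
Velocity head = total − piezometric = 149.391 − 149.38 = 0.011 m.
v = √(2g·h_v) = √(2 × 9.81 × 0.011) = 0.465 m/s.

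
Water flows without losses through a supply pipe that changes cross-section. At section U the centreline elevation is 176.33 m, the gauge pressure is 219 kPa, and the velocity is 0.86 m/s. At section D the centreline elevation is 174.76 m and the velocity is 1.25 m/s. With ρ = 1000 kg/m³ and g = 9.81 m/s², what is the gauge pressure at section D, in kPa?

P₂ ≈ 234 kPa

Pressure head at U: ψ₁ = P₁/(ρg) = 219×1000 / (1000 × 9.81) = 22.32 m.
Velocity heads: v₁²/2g = 0.86²/19.62 = 0.038 m; v₂²/2g = 1.25²/19.62 = 0.080 m.
Total head H = z₁ + ψ₁ + v₁²/2g = 176.33 + 22.32 + 0.038 = 198.69 m.
ψ₂ = H − z₂ − v₂²/2g = 198.69 − 174.76 − 0.080 = 23.85 m.
P₂ = ρgψ₂ = 1000 × 9.81 × 23.85 ≈ 234 kPa.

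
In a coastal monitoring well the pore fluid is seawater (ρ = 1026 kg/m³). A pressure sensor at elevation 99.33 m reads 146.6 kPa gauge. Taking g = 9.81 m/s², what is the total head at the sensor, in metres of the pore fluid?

h ≈ 113.90 m

ψ = P/(ρg) = 146.6×1000 / (1026 × 9.81) = 14.57 m.
h = z + ψ = 99.33 + 14.57 = 113.90 m.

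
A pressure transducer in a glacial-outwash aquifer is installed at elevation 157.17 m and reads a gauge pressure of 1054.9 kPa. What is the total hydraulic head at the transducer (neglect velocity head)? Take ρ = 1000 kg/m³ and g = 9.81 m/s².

ψ = P/(ρg) = 1054.9×1000 / (1000 × 9.81) = 107.53 m.
h = z + ψ = 157.17 + 107.53 = 264.70 m.

h ≈ 264.70 m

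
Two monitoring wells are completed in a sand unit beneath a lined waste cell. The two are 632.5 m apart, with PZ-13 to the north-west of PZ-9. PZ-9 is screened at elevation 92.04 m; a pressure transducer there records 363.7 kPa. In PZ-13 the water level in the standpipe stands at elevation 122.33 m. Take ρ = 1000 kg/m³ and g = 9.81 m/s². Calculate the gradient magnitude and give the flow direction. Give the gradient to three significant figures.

Pressure head at PZ-9: ψ = P/(ρg) = 363.7×1000 / (1000 × 9.81) = 37.07 m.
Total head at PZ-9: h = z + ψ = 92.04 + 37.07 = 129.11 m.
Total head at PZ-13: h = 122.33 m (water level in the piezometer is the total head).
Head difference: h(PZ-9) − h(PZ-13) = 129.11 − 122.33 = 6.78 m.
Hydraulic gradient: i = |Δh| / L = 6.78 / 632.5 = 0.0107.
Flow is from higher to lower head: from PZ-9 toward PZ-13, i.e. toward the north-west.

i ≈ 0.0107; groundwater flows toward the north-west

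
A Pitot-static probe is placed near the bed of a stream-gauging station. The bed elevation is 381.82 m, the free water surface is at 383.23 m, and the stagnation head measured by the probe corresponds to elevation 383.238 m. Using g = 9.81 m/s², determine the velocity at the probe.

Near the bed, under hydrostatic conditions, the piezometric head (z + ψ) equals the free-surface elevation, 383.23 m.
Velocity head = total − piezometric = 383.238 − 383.23 = 0.008 m.
v = √(2g·h_v) = √(2 × 9.81 × 0.008) = 0.396 m/s.

v ≈ 0.396 m/s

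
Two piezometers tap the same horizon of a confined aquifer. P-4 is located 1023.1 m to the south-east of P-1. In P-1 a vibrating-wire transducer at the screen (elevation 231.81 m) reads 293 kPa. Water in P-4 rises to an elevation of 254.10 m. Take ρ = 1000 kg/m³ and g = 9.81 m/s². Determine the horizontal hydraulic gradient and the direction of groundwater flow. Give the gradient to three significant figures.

i ≈ 0.00741; groundwater flows toward the south-east

Pressure head at P-1: ψ = P/(ρg) = 293×1000 / (1000 × 9.81) = 29.87 m.
Total head at P-1: h = z + ψ = 231.81 + 29.87 = 261.68 m.
Total head at P-4: h = 254.10 m (water level in the piezometer is the total head).
Head difference: h(P-1) − h(P-4) = 261.68 − 254.10 = 7.58 m.
Hydraulic gradient: i = |Δh| / L = 7.58 / 1023.1 = 0.00741.
Flow is from higher to lower head: from P-1 toward P-4, i.e. toward the south-east.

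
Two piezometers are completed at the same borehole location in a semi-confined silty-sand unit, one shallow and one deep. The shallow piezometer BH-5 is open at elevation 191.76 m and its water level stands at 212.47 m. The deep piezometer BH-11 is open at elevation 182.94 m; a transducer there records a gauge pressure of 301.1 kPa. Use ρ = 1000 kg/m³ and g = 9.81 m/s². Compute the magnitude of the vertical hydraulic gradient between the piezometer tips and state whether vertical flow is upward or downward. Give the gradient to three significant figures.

|i_v| ≈ 0.132; vertical flow is upward

Total head at BH-5: h = 212.47 m (water level in the standpipe).
Pressure head at BH-11: ψ = P/(ρg) = 301.1×1000 / (1000 × 9.81) = 30.69 m.
Total head at BH-11: h = z + ψ = 182.94 + 30.69 = 213.63 m.
Δh = h(BH-5) − h(BH-11) = 212.47 − 213.63 = -1.16 m.
Vertical separation Δz = 191.76 − 182.94 = 8.82 m.
|i_v| = |Δh| / Δz = 1.16 / 8.82 = 0.132.
Head is higher in the deep piezometer, so vertical flow is upward (discharge condition).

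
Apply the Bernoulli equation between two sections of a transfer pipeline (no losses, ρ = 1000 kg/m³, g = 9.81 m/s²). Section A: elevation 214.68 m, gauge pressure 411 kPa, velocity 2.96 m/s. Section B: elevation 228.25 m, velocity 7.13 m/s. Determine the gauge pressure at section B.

Pressure head at A: ψ₁ = P₁/(ρg) = 411×1000 / (1000 × 9.81) = 41.90 m.
Velocity heads: v₁²/2g = 2.96²/19.62 = 0.447 m; v₂²/2g = 7.13²/19.62 = 2.591 m.
Total head H = z₁ + ψ₁ + v₁²/2g = 214.68 + 41.90 + 0.447 = 257.03 m.
ψ₂ = H − z₂ − v₂²/2g = 257.03 − 228.25 − 2.591 = 26.19 m.
P₂ = ρgψ₂ = 1000 × 9.81 × 26.19 ≈ 257 kPa.

P₂ ≈ 257 kPa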